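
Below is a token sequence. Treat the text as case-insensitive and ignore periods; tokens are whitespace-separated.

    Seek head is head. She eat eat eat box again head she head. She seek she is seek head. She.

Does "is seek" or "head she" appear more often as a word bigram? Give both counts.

"head she" (4 vs 1)

"is seek": 1 occurrence
"head she": 4 occurrences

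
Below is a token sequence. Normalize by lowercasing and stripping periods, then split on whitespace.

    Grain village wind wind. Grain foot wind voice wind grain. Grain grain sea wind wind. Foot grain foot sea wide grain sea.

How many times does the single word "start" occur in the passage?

0

Scanning the 22 tokens for "start":
  (none found)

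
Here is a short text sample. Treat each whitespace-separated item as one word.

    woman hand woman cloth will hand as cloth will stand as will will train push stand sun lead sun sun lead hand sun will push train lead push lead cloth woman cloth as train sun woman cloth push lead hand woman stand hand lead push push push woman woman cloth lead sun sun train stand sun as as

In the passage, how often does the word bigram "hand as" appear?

Scanning the 57 overlapping bigram windows for "hand as":
  position 6–7: hand as

1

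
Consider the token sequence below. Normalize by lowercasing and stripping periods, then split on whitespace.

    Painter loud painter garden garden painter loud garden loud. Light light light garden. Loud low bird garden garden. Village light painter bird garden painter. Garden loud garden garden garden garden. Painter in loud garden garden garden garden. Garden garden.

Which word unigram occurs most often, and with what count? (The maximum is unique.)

"garden", 18 times

Unigram frequencies (highest first):
  garden: 18
  painter: 6
  loud: 6
  light: 4
  bird: 2
  low: 1
  … (2 more, each ≤ 1)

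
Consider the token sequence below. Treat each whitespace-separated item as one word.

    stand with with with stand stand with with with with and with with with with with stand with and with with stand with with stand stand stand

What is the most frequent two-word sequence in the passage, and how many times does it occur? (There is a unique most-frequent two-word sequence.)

"with with", 11 times

Bigram frequencies (highest first):
  with with: 11
  stand with: 4
  with stand: 4
  stand stand: 3
  with and: 2
  and with: 2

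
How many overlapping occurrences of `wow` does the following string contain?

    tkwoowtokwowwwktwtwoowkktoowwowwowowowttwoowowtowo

6

Sliding a length-3 window over the 50 characters (48 positions):
  position 10–12: wow
  position 29–31: wow
  position 32–34: wow
  position 34–36: wow
  position 36–38: wow
  position 44–46: wow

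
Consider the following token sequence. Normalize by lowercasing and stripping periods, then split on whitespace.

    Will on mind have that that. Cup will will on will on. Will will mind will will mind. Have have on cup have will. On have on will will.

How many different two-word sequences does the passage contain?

17

29 tokens → 28 bigram windows in total.
Repeated bigrams (each contributes count−1 duplicates):
  will on: 4
  will will: 4
  on will: 3
  have on: 2
  mind have: 2
  will mind: 2
11 duplicate windows → 28 − 11 = 17 distinct.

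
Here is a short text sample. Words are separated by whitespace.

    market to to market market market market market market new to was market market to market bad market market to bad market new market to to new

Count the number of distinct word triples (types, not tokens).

20

27 tokens → 25 trigram windows in total.
Repeated trigrams (each contributes count−1 duplicates):
  market market market: 4
  market market to: 2
  market to to: 2
5 duplicate windows → 25 − 5 = 20 distinct.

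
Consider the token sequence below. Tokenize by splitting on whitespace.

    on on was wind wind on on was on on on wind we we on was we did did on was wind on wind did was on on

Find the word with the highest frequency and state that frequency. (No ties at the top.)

Unigram frequencies (highest first):
  on: 12
  was: 5
  wind: 5
  we: 3
  did: 3

"on", 12 times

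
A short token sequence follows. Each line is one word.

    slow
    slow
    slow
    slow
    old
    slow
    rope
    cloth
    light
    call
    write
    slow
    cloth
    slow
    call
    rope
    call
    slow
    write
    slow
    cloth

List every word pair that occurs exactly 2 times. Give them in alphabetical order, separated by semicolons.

slow cloth; write slow

Bigram counts meeting the condition (exactly 2 times):
  slow cloth: 2
  write slow: 2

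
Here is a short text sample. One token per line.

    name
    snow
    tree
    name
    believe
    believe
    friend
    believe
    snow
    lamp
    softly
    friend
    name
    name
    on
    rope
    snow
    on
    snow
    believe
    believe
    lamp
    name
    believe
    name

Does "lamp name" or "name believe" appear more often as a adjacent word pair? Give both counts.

"name believe" (2 vs 1)

"lamp name": 1 occurrence
"name believe": 2 occurrences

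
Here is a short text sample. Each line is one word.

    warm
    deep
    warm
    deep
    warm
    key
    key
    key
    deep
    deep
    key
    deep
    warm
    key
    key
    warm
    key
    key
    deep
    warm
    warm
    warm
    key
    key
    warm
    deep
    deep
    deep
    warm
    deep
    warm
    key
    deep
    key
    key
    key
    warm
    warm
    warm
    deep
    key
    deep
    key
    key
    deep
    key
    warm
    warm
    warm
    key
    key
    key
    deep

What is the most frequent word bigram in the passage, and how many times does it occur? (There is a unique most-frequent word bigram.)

"key key", 10 times

Bigram frequencies (highest first):
  key key: 10
  key deep: 7
  deep warm: 6
  warm key: 6
  warm warm: 6
  warm deep: 5
  … (3 more, each ≤ 5)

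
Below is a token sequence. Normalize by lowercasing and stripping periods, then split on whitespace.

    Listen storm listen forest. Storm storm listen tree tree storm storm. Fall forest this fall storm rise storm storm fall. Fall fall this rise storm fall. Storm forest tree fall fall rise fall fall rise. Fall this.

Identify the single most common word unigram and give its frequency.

"fall", 11 times

Unigram frequencies (highest first):
  fall: 11
  storm: 10
  rise: 4
  listen: 3
  forest: 3
  tree: 3
  … (1 more, each ≤ 3)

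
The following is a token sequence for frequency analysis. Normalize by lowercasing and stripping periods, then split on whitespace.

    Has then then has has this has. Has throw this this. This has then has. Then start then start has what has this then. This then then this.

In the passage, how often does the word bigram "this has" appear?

2

Scanning the 27 overlapping bigram windows for "this has":
  position 6–7: this has
  position 12–13: this has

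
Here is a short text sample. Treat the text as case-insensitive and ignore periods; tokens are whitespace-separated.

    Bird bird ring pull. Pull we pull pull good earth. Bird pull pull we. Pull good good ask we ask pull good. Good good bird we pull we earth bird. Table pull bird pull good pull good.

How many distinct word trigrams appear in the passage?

37 tokens → 35 trigram windows in total.
Repeated trigrams (each contributes count−1 duplicates):
  pull good good: 2
  pull pull we: 2
  pull we pull: 2
3 duplicate windows → 35 − 3 = 32 distinct.

32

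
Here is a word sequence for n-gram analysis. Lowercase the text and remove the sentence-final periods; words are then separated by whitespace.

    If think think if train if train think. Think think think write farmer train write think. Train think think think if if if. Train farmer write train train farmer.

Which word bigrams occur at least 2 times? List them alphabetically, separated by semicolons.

if if; if train; think if; think think; train farmer; train think

Bigram counts meeting the condition (at least 2 times):
  if if: 2
  if train: 3
  think if: 2
  think think: 6
  train farmer: 2
  train think: 2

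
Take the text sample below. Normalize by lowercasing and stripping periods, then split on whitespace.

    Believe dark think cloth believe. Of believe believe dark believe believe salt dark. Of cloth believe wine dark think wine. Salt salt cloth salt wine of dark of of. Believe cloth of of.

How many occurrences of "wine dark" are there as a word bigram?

Scanning the 32 overlapping bigram windows for "wine dark":
  position 17–18: wine dark

1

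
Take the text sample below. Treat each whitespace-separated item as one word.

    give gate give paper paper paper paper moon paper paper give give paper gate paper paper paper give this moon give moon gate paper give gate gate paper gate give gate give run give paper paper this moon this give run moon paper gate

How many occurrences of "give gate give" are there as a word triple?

Scanning the 42 overlapping trigram windows for "give gate give":
  position 1–3: give gate give
  position 30–32: give gate give

2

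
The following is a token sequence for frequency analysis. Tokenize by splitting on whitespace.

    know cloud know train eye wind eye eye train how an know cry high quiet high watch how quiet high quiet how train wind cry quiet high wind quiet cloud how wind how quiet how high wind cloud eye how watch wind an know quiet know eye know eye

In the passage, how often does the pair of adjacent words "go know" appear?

Scanning the 48 overlapping bigram windows for "go know":
  (none found)

0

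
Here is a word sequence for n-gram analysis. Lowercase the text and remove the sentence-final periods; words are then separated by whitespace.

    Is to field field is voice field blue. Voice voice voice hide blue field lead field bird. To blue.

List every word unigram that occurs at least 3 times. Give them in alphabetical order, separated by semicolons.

blue; field; voice

Unigram counts meeting the condition (at least 3 times):
  blue: 3
  field: 5
  voice: 4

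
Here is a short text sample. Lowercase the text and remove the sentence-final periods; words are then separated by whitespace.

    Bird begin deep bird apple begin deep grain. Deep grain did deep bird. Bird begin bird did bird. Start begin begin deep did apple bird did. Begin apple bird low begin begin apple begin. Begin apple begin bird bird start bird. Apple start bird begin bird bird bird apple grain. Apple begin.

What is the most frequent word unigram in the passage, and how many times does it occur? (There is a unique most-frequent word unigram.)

Unigram frequencies (highest first):
  bird: 15
  begin: 13
  apple: 8
  deep: 5
  did: 4
  grain: 3
  … (2 more, each ≤ 3)

"bird", 15 times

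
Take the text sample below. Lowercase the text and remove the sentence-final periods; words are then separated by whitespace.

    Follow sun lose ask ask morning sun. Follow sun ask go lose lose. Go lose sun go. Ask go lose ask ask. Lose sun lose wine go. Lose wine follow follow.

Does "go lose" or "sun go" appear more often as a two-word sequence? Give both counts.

"go lose": 4 occurrences
"sun go": 1 occurrence

"go lose" (4 vs 1)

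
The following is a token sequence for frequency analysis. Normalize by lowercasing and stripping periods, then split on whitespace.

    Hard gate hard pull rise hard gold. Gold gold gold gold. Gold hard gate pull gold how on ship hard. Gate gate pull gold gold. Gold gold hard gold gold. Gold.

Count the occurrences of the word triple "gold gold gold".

7

Scanning the 29 overlapping trigram windows for "gold gold gold":
  position 7–9: gold gold gold
  position 8–10: gold gold gold
  position 9–11: gold gold gold
  position 10–12: gold gold gold
  position 24–26: gold gold gold
  position 25–27: gold gold gold
  position 29–31: gold gold gold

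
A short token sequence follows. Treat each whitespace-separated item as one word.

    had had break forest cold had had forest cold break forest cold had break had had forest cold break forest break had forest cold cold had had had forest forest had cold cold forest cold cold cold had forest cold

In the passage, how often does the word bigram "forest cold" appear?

Scanning the 39 overlapping bigram windows for "forest cold":
  position 4–5: forest cold
  position 8–9: forest cold
  position 11–12: forest cold
  position 17–18: forest cold
  position 23–24: forest cold
  position 34–35: forest cold
  position 39–40: forest cold

7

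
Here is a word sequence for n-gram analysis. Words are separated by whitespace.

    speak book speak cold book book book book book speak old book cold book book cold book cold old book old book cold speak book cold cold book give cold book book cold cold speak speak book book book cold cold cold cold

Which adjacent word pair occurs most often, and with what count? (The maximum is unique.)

"book book", 8 times

Bigram frequencies (highest first):
  book book: 8
  book cold: 7
  cold book: 5
  cold cold: 5
  speak book: 3
  old book: 3
  … (9 more, each ≤ 2)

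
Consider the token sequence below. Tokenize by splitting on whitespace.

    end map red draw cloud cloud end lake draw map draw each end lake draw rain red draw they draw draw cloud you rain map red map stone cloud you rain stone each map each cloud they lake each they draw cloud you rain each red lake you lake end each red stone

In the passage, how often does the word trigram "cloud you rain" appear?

Scanning the 51 overlapping trigram windows for "cloud you rain":
  position 22–24: cloud you rain
  position 29–31: cloud you rain
  position 42–44: cloud you rain

3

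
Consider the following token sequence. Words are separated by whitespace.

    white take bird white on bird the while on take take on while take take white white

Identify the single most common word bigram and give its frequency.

Bigram frequencies (highest first):
  take take: 2
  white take: 1
  take bird: 1
  bird white: 1
  white on: 1
  on bird: 1
  … (9 more, each ≤ 1)

"take take", 2 times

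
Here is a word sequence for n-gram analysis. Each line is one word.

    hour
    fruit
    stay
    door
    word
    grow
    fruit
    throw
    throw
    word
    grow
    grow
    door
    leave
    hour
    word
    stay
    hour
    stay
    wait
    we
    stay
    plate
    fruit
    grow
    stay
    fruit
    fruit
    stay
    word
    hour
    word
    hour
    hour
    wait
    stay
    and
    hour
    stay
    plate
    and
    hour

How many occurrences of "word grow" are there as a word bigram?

2

Scanning the 41 overlapping bigram windows for "word grow":
  position 5–6: word grow
  position 10–11: word grow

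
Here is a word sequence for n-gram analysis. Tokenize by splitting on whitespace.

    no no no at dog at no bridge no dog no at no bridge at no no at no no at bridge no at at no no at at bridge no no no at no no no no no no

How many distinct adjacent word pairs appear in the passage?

40 tokens → 39 bigram windows in total.
Repeated bigrams (each contributes count−1 duplicates):
  no no: 12
  no at: 7
  at no: 6
  bridge no: 3
  at at: 2
  at bridge: 2
  no bridge: 2
27 duplicate windows → 39 − 27 = 12 distinct.

12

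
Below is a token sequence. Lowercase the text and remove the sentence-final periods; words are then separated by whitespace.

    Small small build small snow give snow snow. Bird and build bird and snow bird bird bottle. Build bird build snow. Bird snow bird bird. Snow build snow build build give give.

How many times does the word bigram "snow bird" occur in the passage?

Scanning the 31 overlapping bigram windows for "snow bird":
  position 8–9: snow bird
  position 14–15: snow bird
  position 21–22: snow bird
  position 23–24: snow bird

4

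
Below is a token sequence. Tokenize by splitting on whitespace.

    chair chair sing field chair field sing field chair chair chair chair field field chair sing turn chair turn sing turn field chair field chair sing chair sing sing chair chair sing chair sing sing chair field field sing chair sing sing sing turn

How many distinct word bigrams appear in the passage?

14

44 tokens → 43 bigram windows in total.
Repeated bigrams (each contributes count−1 duplicates):
  chair sing: 7
  chair chair: 5
  field chair: 5
  sing chair: 5
  chair field: 4
  sing sing: 4
  sing turn: 3
  field field: 2
  … (2 more repeated)
29 duplicate windows → 43 − 29 = 14 distinct.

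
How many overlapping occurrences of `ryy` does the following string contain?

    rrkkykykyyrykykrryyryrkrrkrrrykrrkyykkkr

Sliding a length-3 window over the 40 characters (38 positions):
  position 17–19: ryy

1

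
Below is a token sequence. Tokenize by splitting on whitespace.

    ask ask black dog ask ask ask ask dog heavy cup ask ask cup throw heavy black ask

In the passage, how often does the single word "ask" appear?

9

Scanning the 18 tokens for "ask":
  position 1: ask
  position 2: ask
  position 5: ask
  position 6: ask
  position 7: ask
  position 8: ask
  position 12: ask
  position 13: ask
  position 18: ask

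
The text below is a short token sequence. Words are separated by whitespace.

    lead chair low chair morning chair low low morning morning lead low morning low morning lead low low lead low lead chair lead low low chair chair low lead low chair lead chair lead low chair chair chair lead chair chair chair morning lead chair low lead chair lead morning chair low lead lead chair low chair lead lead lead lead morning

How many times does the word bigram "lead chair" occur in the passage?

7

Scanning the 61 overlapping bigram windows for "lead chair":
  position 1–2: lead chair
  position 21–22: lead chair
  position 32–33: lead chair
  position 39–40: lead chair
  position 44–45: lead chair
  position 47–48: lead chair
  position 54–55: lead chair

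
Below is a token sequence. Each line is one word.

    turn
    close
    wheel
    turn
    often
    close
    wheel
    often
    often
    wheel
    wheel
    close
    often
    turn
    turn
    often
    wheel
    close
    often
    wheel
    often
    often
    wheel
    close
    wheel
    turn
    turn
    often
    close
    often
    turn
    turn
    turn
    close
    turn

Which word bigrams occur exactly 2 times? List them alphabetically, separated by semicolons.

often close; often often; often turn; turn close; wheel often; wheel turn

Bigram counts meeting the condition (exactly 2 times):
  often close: 2
  often often: 2
  often turn: 2
  turn close: 2
  wheel often: 2
  wheel turn: 2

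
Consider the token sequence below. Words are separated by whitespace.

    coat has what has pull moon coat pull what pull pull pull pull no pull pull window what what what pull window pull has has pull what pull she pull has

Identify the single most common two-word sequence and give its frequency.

Bigram frequencies (highest first):
  pull pull: 4
  what pull: 3
  has pull: 2
  pull what: 2
  pull window: 2
  what what: 2
  … (14 more, each ≤ 2)

"pull pull", 4 times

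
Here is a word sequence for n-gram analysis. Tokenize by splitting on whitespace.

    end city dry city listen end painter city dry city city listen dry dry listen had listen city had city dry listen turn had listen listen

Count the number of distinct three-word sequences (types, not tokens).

26 tokens → 24 trigram windows in total.
Repeated trigrams (each contributes count−1 duplicates):
  city dry city: 2
1 duplicate windows → 24 − 1 = 23 distinct.

23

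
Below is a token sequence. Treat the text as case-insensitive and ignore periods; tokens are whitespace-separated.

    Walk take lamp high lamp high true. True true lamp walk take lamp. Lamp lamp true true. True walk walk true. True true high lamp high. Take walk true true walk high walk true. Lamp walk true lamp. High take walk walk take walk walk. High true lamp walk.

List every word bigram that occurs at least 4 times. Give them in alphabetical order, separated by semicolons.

Bigram counts meeting the condition (at least 4 times):
  lamp high: 4
  true lamp: 4
  true true: 7
  walk true: 4

lamp high; true lamp; true true; walk true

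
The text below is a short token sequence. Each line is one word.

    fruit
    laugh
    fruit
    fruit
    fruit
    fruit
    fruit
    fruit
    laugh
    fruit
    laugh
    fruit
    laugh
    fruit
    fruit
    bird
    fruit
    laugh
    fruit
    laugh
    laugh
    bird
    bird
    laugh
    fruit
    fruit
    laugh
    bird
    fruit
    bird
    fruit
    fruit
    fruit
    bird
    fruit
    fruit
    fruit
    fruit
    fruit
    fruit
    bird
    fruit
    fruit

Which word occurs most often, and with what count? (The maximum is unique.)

"fruit", 27 times

Unigram frequencies (highest first):
  fruit: 27
  laugh: 9
  bird: 7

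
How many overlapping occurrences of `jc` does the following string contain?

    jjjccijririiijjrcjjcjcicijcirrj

Sliding a length-2 window over the 31 characters (30 positions):
  position 3–4: jc
  position 19–20: jc
  position 21–22: jc
  position 26–27: jc

4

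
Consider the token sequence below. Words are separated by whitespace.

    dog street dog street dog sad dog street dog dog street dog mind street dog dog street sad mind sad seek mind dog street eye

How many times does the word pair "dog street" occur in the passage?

Scanning the 24 overlapping bigram windows for "dog street":
  position 1–2: dog street
  position 3–4: dog street
  position 7–8: dog street
  position 10–11: dog street
  position 16–17: dog street
  position 23–24: dog street

6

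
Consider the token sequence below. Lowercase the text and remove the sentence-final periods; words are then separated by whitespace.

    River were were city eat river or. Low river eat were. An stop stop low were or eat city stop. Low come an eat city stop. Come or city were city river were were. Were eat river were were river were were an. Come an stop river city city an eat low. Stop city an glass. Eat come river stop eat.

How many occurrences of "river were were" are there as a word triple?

4

Scanning the 59 overlapping trigram windows for "river were were":
  position 1–3: river were were
  position 32–34: river were were
  position 37–39: river were were
  position 40–42: river were were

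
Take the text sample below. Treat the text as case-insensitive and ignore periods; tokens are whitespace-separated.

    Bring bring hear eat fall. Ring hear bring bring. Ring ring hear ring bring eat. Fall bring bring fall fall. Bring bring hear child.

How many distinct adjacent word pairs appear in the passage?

16

24 tokens → 23 bigram windows in total.
Repeated bigrams (each contributes count−1 duplicates):
  bring bring: 4
  bring hear: 2
  eat fall: 2
  fall bring: 2
  ring hear: 2
7 duplicate windows → 23 − 7 = 16 distinct.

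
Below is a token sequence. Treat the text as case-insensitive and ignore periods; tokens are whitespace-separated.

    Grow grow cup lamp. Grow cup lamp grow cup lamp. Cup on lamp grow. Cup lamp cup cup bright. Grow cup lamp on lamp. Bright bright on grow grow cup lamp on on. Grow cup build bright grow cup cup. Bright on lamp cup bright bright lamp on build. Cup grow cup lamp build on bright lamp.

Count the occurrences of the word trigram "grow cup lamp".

7

Scanning the 55 overlapping trigram windows for "grow cup lamp":
  position 2–4: grow cup lamp
  position 5–7: grow cup lamp
  position 8–10: grow cup lamp
  position 14–16: grow cup lamp
  position 20–22: grow cup lamp
  position 29–31: grow cup lamp
  position 51–53: grow cup lamp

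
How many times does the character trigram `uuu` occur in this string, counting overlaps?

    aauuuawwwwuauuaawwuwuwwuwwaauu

Sliding a length-3 window over the 30 characters (28 positions):
  position 3–5: uuu

1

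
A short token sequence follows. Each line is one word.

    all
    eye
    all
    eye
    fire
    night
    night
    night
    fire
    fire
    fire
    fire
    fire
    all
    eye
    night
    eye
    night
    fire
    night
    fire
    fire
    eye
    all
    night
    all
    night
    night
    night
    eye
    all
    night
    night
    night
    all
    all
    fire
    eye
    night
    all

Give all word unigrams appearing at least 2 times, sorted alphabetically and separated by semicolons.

Unigram counts meeting the condition (at least 2 times):
  all: 9
  eye: 7
  fire: 10
  night: 14

all; eye; fire; night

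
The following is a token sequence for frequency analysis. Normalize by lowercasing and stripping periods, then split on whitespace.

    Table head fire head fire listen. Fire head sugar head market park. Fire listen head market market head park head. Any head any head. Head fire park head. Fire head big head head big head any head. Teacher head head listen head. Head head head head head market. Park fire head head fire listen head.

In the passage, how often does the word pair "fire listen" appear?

Scanning the 54 overlapping bigram windows for "fire listen":
  position 5–6: fire listen
  position 13–14: fire listen
  position 53–54: fire listen

3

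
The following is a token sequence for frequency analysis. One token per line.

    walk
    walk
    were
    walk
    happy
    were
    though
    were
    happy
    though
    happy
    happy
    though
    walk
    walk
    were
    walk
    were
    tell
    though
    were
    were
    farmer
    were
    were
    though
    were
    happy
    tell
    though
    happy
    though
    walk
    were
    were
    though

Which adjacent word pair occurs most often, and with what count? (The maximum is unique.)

Bigram frequencies (highest first):
  walk were: 4
  were though: 3
  though were: 3
  happy though: 3
  were were: 3
  walk walk: 2
  … (12 more, each ≤ 2)

"walk were", 4 times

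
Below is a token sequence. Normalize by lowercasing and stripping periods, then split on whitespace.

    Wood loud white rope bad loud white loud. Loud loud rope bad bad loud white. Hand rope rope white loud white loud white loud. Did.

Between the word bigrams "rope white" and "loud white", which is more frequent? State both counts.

"loud white" (5 vs 1)

"rope white": 1 occurrence
"loud white": 5 occurrences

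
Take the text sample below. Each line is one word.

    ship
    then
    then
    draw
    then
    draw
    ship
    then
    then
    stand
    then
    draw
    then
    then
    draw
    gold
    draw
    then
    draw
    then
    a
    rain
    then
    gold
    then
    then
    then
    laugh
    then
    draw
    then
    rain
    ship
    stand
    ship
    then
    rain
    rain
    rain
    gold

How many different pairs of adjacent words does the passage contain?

22

40 tokens → 39 bigram windows in total.
Repeated bigrams (each contributes count−1 duplicates):
  then draw: 6
  draw then: 5
  then then: 5
  ship then: 3
  rain rain: 2
  then rain: 2
17 duplicate windows → 39 − 17 = 22 distinct.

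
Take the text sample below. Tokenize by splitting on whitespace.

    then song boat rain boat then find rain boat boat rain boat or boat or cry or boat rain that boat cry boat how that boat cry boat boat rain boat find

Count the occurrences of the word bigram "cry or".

1

Scanning the 31 overlapping bigram windows for "cry or":
  position 16–17: cry or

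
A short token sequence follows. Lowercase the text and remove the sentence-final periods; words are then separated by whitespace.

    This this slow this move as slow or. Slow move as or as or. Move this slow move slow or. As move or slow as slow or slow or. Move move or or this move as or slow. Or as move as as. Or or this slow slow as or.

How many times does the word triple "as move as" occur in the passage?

Scanning the 48 overlapping trigram windows for "as move as":
  position 40–42: as move as

1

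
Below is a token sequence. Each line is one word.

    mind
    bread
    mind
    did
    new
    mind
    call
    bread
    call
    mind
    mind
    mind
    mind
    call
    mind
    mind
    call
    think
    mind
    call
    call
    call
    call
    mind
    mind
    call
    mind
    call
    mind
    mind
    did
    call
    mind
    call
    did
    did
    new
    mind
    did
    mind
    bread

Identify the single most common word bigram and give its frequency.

"mind call", 7 times

Bigram frequencies (highest first):
  mind call: 7
  call mind: 6
  mind mind: 6
  mind did: 3
  call call: 3
  mind bread: 2
  … (11 more, each ≤ 2)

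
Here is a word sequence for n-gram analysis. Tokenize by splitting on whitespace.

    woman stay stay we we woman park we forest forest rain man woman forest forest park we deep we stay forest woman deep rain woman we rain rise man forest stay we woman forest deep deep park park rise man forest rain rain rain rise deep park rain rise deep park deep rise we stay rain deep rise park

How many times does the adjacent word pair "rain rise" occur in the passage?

3

Scanning the 58 overlapping bigram windows for "rain rise":
  position 27–28: rain rise
  position 44–45: rain rise
  position 48–49: rain rise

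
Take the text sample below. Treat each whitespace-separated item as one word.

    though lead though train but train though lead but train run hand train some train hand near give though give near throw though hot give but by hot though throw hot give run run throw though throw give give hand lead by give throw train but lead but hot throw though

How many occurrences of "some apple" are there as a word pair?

Scanning the 50 overlapping bigram windows for "some apple":
  (none found)

0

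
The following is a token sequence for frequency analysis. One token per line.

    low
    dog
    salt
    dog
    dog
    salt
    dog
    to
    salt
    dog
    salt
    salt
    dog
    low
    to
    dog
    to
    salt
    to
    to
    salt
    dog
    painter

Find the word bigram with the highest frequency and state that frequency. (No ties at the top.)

"salt dog", 5 times

Bigram frequencies (highest first):
  salt dog: 5
  dog salt: 3
  to salt: 3
  dog to: 2
  low dog: 1
  dog dog: 1
  … (7 more, each ≤ 1)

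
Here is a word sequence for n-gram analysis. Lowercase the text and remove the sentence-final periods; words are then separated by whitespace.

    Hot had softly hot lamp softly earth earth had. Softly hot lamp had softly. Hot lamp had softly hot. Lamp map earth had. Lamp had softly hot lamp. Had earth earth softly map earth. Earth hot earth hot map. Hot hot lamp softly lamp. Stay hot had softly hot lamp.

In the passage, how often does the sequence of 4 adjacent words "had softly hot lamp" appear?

6

Scanning the 47 overlapping 4-gram windows for "had softly hot lamp":
  position 2–5: had softly hot lamp
  position 9–12: had softly hot lamp
  position 13–16: had softly hot lamp
  position 17–20: had softly hot lamp
  position 25–28: had softly hot lamp
  position 47–50: had softly hot lamp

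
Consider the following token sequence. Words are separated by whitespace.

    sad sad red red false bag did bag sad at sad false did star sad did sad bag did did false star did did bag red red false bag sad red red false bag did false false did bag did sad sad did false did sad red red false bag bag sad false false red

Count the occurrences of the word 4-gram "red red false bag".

4

Scanning the 52 overlapping 4-gram windows for "red red false bag":
  position 3–6: red red false bag
  position 26–29: red red false bag
  position 31–34: red red false bag
  position 47–50: red red false bag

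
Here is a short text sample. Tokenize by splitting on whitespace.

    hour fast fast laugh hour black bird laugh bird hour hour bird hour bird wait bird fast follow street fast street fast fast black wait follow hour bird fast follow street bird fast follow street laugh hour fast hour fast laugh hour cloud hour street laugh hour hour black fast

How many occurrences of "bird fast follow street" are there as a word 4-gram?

3

Scanning the 47 overlapping 4-gram windows for "bird fast follow street":
  position 16–19: bird fast follow street
  position 28–31: bird fast follow street
  position 32–35: bird fast follow street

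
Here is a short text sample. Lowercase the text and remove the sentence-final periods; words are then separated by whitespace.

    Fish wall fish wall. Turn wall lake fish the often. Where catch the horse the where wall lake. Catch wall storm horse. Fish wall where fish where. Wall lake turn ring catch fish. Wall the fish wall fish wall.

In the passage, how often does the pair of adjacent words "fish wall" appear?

Scanning the 38 overlapping bigram windows for "fish wall":
  position 1–2: fish wall
  position 3–4: fish wall
  position 23–24: fish wall
  position 33–34: fish wall
  position 36–37: fish wall
  position 38–39: fish wall

6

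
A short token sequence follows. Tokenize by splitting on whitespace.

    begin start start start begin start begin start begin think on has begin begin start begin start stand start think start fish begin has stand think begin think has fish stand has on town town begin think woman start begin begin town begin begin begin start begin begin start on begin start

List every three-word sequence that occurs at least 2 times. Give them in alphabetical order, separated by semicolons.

begin begin start; begin start begin; start begin begin; start begin start

Trigram counts meeting the condition (at least 2 times):
  begin begin start: 3
  begin start begin: 4
  start begin begin: 2
  start begin start: 3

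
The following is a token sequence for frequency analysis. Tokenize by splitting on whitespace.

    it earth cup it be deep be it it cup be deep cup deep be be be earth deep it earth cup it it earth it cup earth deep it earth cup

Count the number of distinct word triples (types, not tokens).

25

32 tokens → 30 trigram windows in total.
Repeated trigrams (each contributes count−1 duplicates):
  it earth cup: 3
  deep it earth: 2
  earth cup it: 2
  earth deep it: 2
5 duplicate windows → 30 − 5 = 25 distinct.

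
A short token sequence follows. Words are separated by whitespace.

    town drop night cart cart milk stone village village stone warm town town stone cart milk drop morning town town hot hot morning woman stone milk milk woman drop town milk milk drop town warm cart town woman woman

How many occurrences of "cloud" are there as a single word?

0

Scanning the 39 tokens for "cloud":
  (none found)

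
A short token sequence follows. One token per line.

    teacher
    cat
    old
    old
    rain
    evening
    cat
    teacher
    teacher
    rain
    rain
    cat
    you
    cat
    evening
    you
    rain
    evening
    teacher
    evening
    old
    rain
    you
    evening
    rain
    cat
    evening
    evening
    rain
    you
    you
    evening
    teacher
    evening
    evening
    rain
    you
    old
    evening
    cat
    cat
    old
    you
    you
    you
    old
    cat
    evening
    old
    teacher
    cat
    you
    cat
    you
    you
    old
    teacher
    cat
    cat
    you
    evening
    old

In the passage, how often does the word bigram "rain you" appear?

3

Scanning the 61 overlapping bigram windows for "rain you":
  position 22–23: rain you
  position 29–30: rain you
  position 36–37: rain you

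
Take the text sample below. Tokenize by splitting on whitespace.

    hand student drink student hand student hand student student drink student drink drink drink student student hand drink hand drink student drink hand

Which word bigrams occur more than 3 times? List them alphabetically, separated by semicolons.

Bigram counts meeting the condition (more than 3 times):
  drink student: 4
  student drink: 4

drink student; student drink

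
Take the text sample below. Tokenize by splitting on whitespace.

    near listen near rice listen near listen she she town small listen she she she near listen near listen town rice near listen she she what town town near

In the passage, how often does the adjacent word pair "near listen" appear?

5

Scanning the 28 overlapping bigram windows for "near listen":
  position 1–2: near listen
  position 6–7: near listen
  position 16–17: near listen
  position 18–19: near listen
  position 22–23: near listen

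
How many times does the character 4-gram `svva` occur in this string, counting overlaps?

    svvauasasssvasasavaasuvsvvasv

Sliding a length-4 window over the 29 characters (26 positions):
  position 1–4: svva
  position 24–27: svva

2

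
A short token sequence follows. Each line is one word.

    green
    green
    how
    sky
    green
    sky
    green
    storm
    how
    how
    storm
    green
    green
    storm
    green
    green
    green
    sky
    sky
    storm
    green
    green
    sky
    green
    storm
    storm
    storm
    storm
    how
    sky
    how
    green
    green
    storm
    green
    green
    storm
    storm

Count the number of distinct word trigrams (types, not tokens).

25

38 tokens → 36 trigram windows in total.
Repeated trigrams (each contributes count−1 duplicates):
  storm green green: 4
  green green storm: 3
  green green sky: 2
  green sky green: 2
  green storm green: 2
  green storm storm: 2
  sky green storm: 2
  storm storm storm: 2
11 duplicate windows → 36 − 11 = 25 distinct.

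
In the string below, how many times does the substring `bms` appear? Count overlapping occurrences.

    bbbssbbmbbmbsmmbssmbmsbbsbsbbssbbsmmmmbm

Sliding a length-3 window over the 40 characters (38 positions):
  position 20–22: bms

1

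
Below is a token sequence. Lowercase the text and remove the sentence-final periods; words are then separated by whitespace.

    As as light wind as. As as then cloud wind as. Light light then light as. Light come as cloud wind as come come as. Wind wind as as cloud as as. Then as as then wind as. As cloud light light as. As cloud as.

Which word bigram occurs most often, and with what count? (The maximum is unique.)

Bigram frequencies (highest first):
  as as: 8
  wind as: 5
  as cloud: 4
  as light: 3
  as then: 3
  cloud wind: 2
  … (16 more, each ≤ 2)

"as as", 8 times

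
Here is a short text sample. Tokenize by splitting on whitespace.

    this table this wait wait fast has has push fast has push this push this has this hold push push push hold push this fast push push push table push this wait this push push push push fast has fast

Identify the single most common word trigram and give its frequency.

Trigram frequencies (highest first):
  push push push: 4
  push fast has: 2
  this table this: 1
  table this wait: 1
  this wait wait: 1
  wait wait fast: 1
  … (28 more, each ≤ 1)

"push push push", 4 times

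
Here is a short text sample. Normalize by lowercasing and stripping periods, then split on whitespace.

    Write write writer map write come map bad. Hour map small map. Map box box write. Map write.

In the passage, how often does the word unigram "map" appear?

Scanning the 18 tokens for "map":
  position 4: map
  position 7: map
  position 10: map
  position 12: map
  position 13: map
  position 17: map

6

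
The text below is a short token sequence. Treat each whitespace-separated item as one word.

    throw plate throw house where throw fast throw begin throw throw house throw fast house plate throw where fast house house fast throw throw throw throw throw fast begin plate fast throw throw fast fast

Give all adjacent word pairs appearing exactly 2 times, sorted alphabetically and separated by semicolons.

fast house; plate throw; throw house

Bigram counts meeting the condition (exactly 2 times):
  fast house: 2
  plate throw: 2
  throw house: 2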